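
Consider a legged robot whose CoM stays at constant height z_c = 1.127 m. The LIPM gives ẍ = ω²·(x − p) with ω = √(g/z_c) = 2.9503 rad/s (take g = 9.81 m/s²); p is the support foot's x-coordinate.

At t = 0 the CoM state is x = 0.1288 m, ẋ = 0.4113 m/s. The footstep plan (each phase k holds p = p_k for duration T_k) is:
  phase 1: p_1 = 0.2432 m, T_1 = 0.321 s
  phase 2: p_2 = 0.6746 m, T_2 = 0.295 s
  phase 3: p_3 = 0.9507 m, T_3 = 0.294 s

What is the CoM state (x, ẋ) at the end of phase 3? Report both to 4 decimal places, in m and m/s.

phase 1: p=0.2432, T=0.321, ωT=0.947046, cosh=1.482984, sinh=1.095099; start (x,ẋ)=(0.128800, 0.411300) → end (x,ẋ)=(0.226214, 0.240340)
phase 2: p=0.6746, T=0.295, ωT=0.870338, cosh=1.403264, sinh=0.984455; start (x,ẋ)=(0.226214, 0.240340) → end (x,ẋ)=(0.125592, -0.965049)
phase 3: p=0.9507, T=0.294, ωT=0.867388, cosh=1.400366, sinh=0.980319; start (x,ẋ)=(0.125592, -0.965049) → end (x,ẋ)=(-0.525417, -3.737827)

x = -0.5254, ẋ = -3.7378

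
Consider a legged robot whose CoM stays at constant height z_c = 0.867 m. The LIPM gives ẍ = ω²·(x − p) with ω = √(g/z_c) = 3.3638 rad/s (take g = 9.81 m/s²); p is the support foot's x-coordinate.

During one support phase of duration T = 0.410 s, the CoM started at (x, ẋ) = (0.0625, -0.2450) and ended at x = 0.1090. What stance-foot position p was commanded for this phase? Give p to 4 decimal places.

ωT = 3.3638·0.410 = 1.379158; cosh(ωT) = 2.111673, sinh(ωT) = 1.859883
x(T) = p + (x₀−p)·cosh(ωT) + (ẋ₀/ω)·sinh(ωT) ⇒ p·(1 − cosh) = x(T) − x₀·cosh − (ẋ₀/ω)·sinh
numerator   = 0.1090 − (0.0625)·2.111673 − (-0.2450/3.3638)·1.859883 = 0.112484
denominator = 1 − 2.111673 = -1.111673
p = 0.112484 / -1.111673 = -0.1012

p = -0.1012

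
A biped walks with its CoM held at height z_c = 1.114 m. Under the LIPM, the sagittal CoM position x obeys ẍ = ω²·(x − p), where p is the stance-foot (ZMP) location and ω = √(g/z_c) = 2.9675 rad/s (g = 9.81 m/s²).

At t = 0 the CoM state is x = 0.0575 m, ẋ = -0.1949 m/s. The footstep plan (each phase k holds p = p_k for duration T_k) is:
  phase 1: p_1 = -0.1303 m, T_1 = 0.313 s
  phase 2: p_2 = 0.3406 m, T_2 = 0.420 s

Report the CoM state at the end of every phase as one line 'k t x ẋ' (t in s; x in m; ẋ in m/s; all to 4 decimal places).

1 0.3130 0.0743 0.3101
2 0.7330 0.0060 -0.6764

phase 1: p=-0.1303, T=0.313, ωT=0.928827, cosh=1.463278, sinh=1.068261; start (x,ẋ)=(0.057500, -0.194900) → end (x,ẋ)=(0.074342, 0.310145)
phase 2: p=0.3406, T=0.420, ωT=1.246350, cosh=1.882589, sinh=1.595037; start (x,ẋ)=(0.074342, 0.310145) → end (x,ẋ)=(0.006050, -0.676394)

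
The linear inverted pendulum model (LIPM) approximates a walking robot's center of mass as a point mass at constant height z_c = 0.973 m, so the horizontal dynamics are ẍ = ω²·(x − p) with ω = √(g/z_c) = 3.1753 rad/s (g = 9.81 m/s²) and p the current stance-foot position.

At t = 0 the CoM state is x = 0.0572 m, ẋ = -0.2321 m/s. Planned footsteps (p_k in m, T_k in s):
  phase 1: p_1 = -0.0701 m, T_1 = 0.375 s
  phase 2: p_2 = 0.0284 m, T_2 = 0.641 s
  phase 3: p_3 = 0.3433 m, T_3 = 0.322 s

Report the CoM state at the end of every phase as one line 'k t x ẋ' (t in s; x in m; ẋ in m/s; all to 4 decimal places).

1 0.3750 0.0495 0.1864
2 1.0160 0.3314 0.9777
3 1.3380 0.6972 1.4892

phase 1: p=-0.0701, T=0.375, ωT=1.190738, cosh=1.796752, sinh=1.492755; start (x,ẋ)=(0.057200, -0.232100) → end (x,ẋ)=(0.049513, 0.186369)
phase 2: p=0.0284, T=0.641, ωT=2.035367, cosh=3.892848, sinh=3.762215; start (x,ẋ)=(0.049513, 0.186369) → end (x,ẋ)=(0.331406, 0.977724)
phase 3: p=0.3433, T=0.322, ωT=1.022447, cosh=1.569851, sinh=1.210137; start (x,ẋ)=(0.331406, 0.977724) → end (x,ẋ)=(0.697248, 1.489177)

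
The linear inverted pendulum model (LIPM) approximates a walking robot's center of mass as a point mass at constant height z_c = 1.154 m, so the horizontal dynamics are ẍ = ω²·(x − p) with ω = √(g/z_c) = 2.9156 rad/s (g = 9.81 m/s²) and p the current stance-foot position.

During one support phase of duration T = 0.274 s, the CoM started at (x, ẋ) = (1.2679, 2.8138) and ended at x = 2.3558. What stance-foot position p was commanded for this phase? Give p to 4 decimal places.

ωT = 2.9156·0.274 = 0.798874; cosh(ωT) = 1.336436, sinh(ωT) = 0.886601
x(T) = p + (x₀−p)·cosh(ωT) + (ẋ₀/ω)·sinh(ωT) ⇒ p·(1 − cosh) = x(T) − x₀·cosh − (ẋ₀/ω)·sinh
numerator   = 2.3558 − (1.2679)·1.336436 − (2.8138/2.9156)·0.886601 = -0.194312
denominator = 1 − 1.336436 = -0.336436
p = -0.194312 / -0.336436 = 0.5776

p = 0.5776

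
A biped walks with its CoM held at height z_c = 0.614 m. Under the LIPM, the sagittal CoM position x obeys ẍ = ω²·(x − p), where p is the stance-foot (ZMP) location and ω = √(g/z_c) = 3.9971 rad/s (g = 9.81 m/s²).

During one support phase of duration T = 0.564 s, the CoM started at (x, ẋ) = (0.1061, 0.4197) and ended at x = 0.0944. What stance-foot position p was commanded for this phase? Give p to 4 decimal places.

p = 0.2388

ωT = 3.9971·0.564 = 2.254364; cosh(ωT) = 4.817087, sinh(ωT) = 4.712147
x(T) = p + (x₀−p)·cosh(ωT) + (ẋ₀/ω)·sinh(ωT) ⇒ p·(1 − cosh) = x(T) − x₀·cosh − (ẋ₀/ω)·sinh
numerator   = 0.0944 − (0.1061)·4.817087 − (0.4197/3.9971)·4.712147 = -0.911474
denominator = 1 − 4.817087 = -3.817087
p = -0.911474 / -3.817087 = 0.2388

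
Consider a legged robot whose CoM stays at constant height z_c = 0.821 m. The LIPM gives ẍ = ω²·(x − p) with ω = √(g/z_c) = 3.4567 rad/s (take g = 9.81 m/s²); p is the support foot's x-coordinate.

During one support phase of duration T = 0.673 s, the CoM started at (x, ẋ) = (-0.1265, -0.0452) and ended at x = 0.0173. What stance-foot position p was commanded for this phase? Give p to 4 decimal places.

ωT = 3.4567·0.673 = 2.326359; cosh(ωT) = 5.169120, sinh(ωT) = 5.071469
x(T) = p + (x₀−p)·cosh(ωT) + (ẋ₀/ω)·sinh(ωT) ⇒ p·(1 − cosh) = x(T) − x₀·cosh − (ẋ₀/ω)·sinh
numerator   = 0.0173 − (-0.1265)·5.169120 − (-0.0452/3.4567)·5.071469 = 0.737508
denominator = 1 − 5.169120 = -4.169120
p = 0.737508 / -4.169120 = -0.1769

p = -0.1769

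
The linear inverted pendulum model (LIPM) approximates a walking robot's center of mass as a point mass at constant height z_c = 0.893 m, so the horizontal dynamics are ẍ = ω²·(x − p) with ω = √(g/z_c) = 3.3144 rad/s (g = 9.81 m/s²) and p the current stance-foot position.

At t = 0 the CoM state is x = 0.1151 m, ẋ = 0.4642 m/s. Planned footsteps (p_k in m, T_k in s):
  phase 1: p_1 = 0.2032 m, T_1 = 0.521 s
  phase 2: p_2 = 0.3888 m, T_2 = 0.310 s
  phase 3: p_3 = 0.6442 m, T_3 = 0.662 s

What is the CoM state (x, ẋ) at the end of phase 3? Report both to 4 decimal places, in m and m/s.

x = 0.8149, ẋ = 0.6901

phase 1: p=0.2032, T=0.521, ωT=1.726802, cosh=2.900249, sinh=2.722397; start (x,ẋ)=(0.115100, 0.464200) → end (x,ẋ)=(0.328975, 0.551359)
phase 2: p=0.3888, T=0.310, ωT=1.027464, cosh=1.575942, sinh=1.218029; start (x,ẋ)=(0.328975, 0.551359) → end (x,ẋ)=(0.497141, 0.627394)
phase 3: p=0.6442, T=0.662, ωT=2.194133, cosh=4.541836, sinh=4.430381; start (x,ẋ)=(0.497141, 0.627394) → end (x,ẋ)=(0.814925, 0.690103)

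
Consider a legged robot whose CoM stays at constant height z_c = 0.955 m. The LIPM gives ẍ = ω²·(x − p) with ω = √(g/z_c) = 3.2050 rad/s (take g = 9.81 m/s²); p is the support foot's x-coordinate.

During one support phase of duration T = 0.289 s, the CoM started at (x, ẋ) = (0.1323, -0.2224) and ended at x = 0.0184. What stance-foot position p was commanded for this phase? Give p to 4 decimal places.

ωT = 3.2050·0.289 = 0.926245; cosh(ωT) = 1.460524, sinh(ωT) = 1.064486
x(T) = p + (x₀−p)·cosh(ωT) + (ẋ₀/ω)·sinh(ωT) ⇒ p·(1 − cosh) = x(T) − x₀·cosh − (ẋ₀/ω)·sinh
numerator   = 0.0184 − (0.1323)·1.460524 − (-0.2224/3.2050)·1.064486 = -0.100961
denominator = 1 − 1.460524 = -0.460524
p = -0.100961 / -0.460524 = 0.2192

p = 0.2192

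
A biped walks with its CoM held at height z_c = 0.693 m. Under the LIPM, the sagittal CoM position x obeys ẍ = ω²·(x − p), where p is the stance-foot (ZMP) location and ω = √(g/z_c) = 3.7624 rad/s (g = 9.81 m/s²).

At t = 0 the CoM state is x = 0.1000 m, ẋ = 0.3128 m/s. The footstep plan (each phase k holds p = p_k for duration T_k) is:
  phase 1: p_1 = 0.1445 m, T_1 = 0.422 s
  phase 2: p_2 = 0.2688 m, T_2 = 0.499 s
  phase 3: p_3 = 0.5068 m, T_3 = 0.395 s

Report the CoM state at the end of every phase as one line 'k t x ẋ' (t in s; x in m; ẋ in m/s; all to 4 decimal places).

1 0.4220 0.2260 0.4047
2 0.9210 0.4689 0.8394
3 1.3160 0.8866 1.6511

phase 1: p=0.1445, T=0.422, ωT=1.587733, cosh=2.548516, sinh=2.344128; start (x,ẋ)=(0.100000, 0.312800) → end (x,ẋ)=(0.225978, 0.404706)
phase 2: p=0.2688, T=0.499, ωT=1.877438, cosh=3.344858, sinh=3.191876; start (x,ẋ)=(0.225978, 0.404706) → end (x,ẋ)=(0.468904, 0.839431)
phase 3: p=0.5068, T=0.395, ωT=1.486148, cosh=2.323140, sinh=2.096897; start (x,ẋ)=(0.468904, 0.839431) → end (x,ẋ)=(0.886602, 1.651140)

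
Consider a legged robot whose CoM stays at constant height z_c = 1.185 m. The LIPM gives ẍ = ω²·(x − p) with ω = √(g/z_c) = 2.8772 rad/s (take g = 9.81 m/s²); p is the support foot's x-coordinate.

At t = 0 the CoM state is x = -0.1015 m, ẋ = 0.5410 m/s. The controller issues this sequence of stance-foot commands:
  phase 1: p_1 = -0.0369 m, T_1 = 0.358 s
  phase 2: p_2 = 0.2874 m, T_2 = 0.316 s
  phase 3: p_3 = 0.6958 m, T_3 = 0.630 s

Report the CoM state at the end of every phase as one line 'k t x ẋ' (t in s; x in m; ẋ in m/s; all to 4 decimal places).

phase 1: p=-0.0369, T=0.358, ωT=1.030038, cosh=1.579082, sinh=1.222089; start (x,ẋ)=(-0.101500, 0.541000) → end (x,ẋ)=(0.090881, 0.627137)
phase 2: p=0.2874, T=0.316, ωT=0.909195, cosh=1.442586, sinh=1.039738; start (x,ẋ)=(0.090881, 0.627137) → end (x,ẋ)=(0.230533, 0.316806)
phase 3: p=0.6958, T=0.630, ωT=1.812636, cosh=3.144900, sinh=2.981676; start (x,ẋ)=(0.230533, 0.316806) → end (x,ẋ)=(-0.439107, -2.995143)

1 0.3580 0.0909 0.6271
2 0.6740 0.2305 0.3168
3 1.3040 -0.4391 -2.9951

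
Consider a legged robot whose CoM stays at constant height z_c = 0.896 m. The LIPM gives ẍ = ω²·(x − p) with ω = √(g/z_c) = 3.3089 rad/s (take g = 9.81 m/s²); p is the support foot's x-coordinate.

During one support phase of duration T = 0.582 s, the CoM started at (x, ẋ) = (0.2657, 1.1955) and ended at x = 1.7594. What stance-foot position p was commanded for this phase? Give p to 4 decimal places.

p = 0.1536

ωT = 3.3089·0.582 = 1.925780; cosh(ωT) = 3.503129, sinh(ωT) = 3.357367
x(T) = p + (x₀−p)·cosh(ωT) + (ẋ₀/ω)·sinh(ωT) ⇒ p·(1 − cosh) = x(T) − x₀·cosh − (ẋ₀/ω)·sinh
numerator   = 1.7594 − (0.2657)·3.503129 − (1.1955/3.3089)·3.357367 = -0.384393
denominator = 1 − 3.503129 = -2.503129
p = -0.384393 / -2.503129 = 0.1536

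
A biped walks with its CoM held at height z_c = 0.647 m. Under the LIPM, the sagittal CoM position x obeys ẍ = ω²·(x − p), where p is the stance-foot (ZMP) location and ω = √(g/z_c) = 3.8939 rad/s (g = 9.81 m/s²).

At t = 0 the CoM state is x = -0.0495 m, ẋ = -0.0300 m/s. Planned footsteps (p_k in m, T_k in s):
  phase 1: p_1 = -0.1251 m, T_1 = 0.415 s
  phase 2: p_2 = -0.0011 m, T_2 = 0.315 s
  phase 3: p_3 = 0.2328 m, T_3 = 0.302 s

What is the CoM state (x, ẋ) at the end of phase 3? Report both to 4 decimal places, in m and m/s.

x = 1.0157, ẋ = 3.3675

phase 1: p=-0.1251, T=0.415, ωT=1.615968, cosh=2.615729, sinh=2.417031; start (x,ẋ)=(-0.049500, -0.030000) → end (x,ẋ)=(0.054027, 0.633051)
phase 2: p=-0.0011, T=0.315, ωT=1.226579, cosh=1.851419, sinh=1.558125; start (x,ẋ)=(0.054027, 0.633051) → end (x,ẋ)=(0.354276, 1.506511)
phase 3: p=0.2328, T=0.302, ωT=1.175958, cosh=1.774885, sinh=1.466361; start (x,ẋ)=(0.354276, 1.506511) → end (x,ẋ)=(1.015727, 3.367495)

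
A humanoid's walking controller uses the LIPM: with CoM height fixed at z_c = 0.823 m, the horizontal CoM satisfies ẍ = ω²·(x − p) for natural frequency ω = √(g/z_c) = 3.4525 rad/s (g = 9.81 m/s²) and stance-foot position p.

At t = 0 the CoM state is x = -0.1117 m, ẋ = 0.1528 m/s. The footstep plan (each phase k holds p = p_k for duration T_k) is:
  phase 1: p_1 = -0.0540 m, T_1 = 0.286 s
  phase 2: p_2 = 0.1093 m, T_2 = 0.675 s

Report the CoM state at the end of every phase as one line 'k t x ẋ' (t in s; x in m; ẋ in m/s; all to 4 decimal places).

1 0.2860 -0.0910 0.0033
2 0.9610 -0.9256 -3.5053

phase 1: p=-0.0540, T=0.286, ωT=0.987415, cosh=1.528413, sinh=1.155874; start (x,ẋ)=(-0.111700, 0.152800) → end (x,ẋ)=(-0.091033, 0.003281)
phase 2: p=0.1093, T=0.675, ωT=2.330438, cosh=5.189846, sinh=5.092593; start (x,ẋ)=(-0.091033, 0.003281) → end (x,ẋ)=(-0.925558, -3.505264)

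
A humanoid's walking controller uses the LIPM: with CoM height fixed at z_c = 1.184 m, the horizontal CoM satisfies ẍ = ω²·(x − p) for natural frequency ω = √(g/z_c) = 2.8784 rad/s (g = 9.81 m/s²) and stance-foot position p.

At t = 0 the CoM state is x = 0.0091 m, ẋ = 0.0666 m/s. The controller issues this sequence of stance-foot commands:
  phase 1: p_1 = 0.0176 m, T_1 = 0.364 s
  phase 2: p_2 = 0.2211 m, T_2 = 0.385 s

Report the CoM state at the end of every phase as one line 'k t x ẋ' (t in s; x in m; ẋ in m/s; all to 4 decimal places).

1 0.3640 0.0329 0.0760
2 0.7490 -0.0593 -0.6032

phase 1: p=0.0176, T=0.364, ωT=1.047738, cosh=1.600962, sinh=1.250231; start (x,ẋ)=(0.009100, 0.066600) → end (x,ẋ)=(0.032919, 0.076035)
phase 2: p=0.2211, T=0.385, ωT=1.108184, cosh=1.679505, sinh=1.349348; start (x,ẋ)=(0.032919, 0.076035) → end (x,ẋ)=(-0.059306, -0.603184)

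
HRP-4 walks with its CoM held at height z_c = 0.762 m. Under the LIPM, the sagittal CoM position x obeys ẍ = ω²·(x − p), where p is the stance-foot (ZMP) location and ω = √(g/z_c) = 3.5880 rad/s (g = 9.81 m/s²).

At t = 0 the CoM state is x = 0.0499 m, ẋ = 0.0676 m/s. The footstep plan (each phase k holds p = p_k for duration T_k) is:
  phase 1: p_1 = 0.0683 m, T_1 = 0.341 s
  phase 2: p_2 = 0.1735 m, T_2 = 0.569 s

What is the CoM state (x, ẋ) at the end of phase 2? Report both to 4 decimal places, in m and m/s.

phase 1: p=0.0683, T=0.341, ωT=1.223508, cosh=1.846644, sinh=1.552447; start (x,ẋ)=(0.049900, 0.067600) → end (x,ẋ)=(0.063571, 0.022342)
phase 2: p=0.1735, T=0.569, ωT=2.041572, cosh=3.916266, sinh=3.786442; start (x,ẋ)=(0.063571, 0.022342) → end (x,ẋ)=(-0.233435, -1.405975)

x = -0.2334, ẋ = -1.4060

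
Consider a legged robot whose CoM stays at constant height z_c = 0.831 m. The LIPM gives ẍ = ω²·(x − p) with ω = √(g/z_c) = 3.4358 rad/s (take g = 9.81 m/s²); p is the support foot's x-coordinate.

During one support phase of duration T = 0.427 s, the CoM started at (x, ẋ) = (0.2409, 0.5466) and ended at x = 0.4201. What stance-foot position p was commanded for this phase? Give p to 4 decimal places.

p = 0.3557

ωT = 3.4358·0.427 = 1.467087; cosh(ωT) = 2.283589, sinh(ωT) = 2.052993
x(T) = p + (x₀−p)·cosh(ωT) + (ẋ₀/ω)·sinh(ωT) ⇒ p·(1 − cosh) = x(T) − x₀·cosh − (ẋ₀/ω)·sinh
numerator   = 0.4201 − (0.2409)·2.283589 − (0.5466/3.4358)·2.052993 = -0.456627
denominator = 1 − 2.283589 = -1.283589
p = -0.456627 / -1.283589 = 0.3557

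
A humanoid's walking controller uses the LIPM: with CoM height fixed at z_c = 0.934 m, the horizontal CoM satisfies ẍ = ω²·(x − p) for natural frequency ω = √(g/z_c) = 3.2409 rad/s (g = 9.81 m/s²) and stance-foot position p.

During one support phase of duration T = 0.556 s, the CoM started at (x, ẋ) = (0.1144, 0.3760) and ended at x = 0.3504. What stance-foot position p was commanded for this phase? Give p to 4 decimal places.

p = 0.1646

ωT = 3.2409·0.556 = 1.801940; cosh(ωT) = 3.113188, sinh(ωT) = 2.948210
x(T) = p + (x₀−p)·cosh(ωT) + (ẋ₀/ω)·sinh(ωT) ⇒ p·(1 − cosh) = x(T) − x₀·cosh − (ẋ₀/ω)·sinh
numerator   = 0.3504 − (0.1144)·3.113188 − (0.3760/3.2409)·2.948210 = -0.347792
denominator = 1 − 3.113188 = -2.113188
p = -0.347792 / -2.113188 = 0.1646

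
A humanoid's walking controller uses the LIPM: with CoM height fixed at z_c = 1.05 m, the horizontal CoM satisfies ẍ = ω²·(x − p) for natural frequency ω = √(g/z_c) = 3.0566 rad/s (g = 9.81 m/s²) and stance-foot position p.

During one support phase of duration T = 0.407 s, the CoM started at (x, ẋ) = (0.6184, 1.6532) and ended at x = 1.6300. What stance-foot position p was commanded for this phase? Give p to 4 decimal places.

p = 0.4463

ωT = 3.0566·0.407 = 1.244036; cosh(ωT) = 1.878904, sinh(ωT) = 1.590685
x(T) = p + (x₀−p)·cosh(ωT) + (ẋ₀/ω)·sinh(ωT) ⇒ p·(1 − cosh) = x(T) − x₀·cosh − (ẋ₀/ω)·sinh
numerator   = 1.6300 − (0.6184)·1.878904 − (1.6532/3.0566)·1.590685 = -0.392256
denominator = 1 − 1.878904 = -0.878904
p = -0.392256 / -0.878904 = 0.4463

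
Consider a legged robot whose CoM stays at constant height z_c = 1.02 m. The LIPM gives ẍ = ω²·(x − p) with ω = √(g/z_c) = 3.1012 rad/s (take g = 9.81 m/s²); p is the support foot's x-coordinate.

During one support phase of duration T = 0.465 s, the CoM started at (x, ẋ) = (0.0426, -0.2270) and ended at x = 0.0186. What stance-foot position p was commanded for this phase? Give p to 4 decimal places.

ωT = 3.1012·0.465 = 1.442058; cosh(ωT) = 2.232916, sinh(ωT) = 1.996475
x(T) = p + (x₀−p)·cosh(ωT) + (ẋ₀/ω)·sinh(ωT) ⇒ p·(1 − cosh) = x(T) − x₀·cosh − (ẋ₀/ω)·sinh
numerator   = 0.0186 − (0.0426)·2.232916 − (-0.2270/3.1012)·1.996475 = 0.069615
denominator = 1 − 2.232916 = -1.232916
p = 0.069615 / -1.232916 = -0.0565

p = -0.0565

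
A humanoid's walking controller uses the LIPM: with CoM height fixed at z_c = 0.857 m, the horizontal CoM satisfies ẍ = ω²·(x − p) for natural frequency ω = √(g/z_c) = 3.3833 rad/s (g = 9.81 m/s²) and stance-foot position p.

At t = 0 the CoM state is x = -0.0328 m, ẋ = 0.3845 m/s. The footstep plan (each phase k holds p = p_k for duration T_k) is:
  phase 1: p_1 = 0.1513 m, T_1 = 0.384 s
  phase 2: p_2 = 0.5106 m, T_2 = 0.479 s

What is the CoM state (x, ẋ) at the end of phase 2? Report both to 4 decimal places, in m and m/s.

phase 1: p=0.1513, T=0.384, ωT=1.299187, cosh=1.969534, sinh=1.696781; start (x,ẋ)=(-0.032800, 0.384500) → end (x,ẋ)=(-0.018458, -0.299580)
phase 2: p=0.5106, T=0.479, ωT=1.620601, cosh=2.626953, sinh=2.429173; start (x,ẋ)=(-0.018458, -0.299580) → end (x,ẋ)=(-1.094307, -5.135113)

x = -1.0943, ẋ = -5.1351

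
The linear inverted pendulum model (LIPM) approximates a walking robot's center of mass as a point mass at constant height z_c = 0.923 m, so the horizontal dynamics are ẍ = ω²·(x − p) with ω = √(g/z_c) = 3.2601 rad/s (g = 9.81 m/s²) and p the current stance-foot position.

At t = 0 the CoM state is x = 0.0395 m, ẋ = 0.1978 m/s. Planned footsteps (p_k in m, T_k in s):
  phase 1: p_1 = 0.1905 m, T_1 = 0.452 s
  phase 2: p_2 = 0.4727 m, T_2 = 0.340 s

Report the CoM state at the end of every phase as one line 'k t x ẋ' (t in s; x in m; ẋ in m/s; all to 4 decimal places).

phase 1: p=0.1905, T=0.452, ωT=1.473565, cosh=2.296938, sinh=2.067831; start (x,ẋ)=(0.039500, 0.197800) → end (x,ẋ)=(-0.030876, -0.563607)
phase 2: p=0.4727, T=0.340, ωT=1.108434, cosh=1.679843, sinh=1.349767; start (x,ẋ)=(-0.030876, -0.563607) → end (x,ẋ)=(-0.606577, -3.162697)

1 0.4520 -0.0309 -0.5636
2 0.7920 -0.6066 -3.1627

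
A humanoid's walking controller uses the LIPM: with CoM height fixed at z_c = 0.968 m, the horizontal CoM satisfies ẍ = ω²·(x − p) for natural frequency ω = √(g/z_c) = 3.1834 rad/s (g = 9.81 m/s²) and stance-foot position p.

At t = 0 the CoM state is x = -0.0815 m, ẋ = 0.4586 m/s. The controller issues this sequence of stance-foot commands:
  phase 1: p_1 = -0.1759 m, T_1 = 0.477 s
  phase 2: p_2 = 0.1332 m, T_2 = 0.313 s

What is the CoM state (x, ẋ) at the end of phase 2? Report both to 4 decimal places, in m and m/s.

x = 1.1298, ẋ = 3.5488

phase 1: p=-0.1759, T=0.477, ωT=1.518482, cosh=2.392167, sinh=2.173122; start (x,ẋ)=(-0.081500, 0.458600) → end (x,ẋ)=(0.362980, 1.750099)
phase 2: p=0.1332, T=0.313, ωT=0.996404, cosh=1.538865, sinh=1.169660; start (x,ẋ)=(0.362980, 1.750099) → end (x,ẋ)=(1.129830, 3.548751)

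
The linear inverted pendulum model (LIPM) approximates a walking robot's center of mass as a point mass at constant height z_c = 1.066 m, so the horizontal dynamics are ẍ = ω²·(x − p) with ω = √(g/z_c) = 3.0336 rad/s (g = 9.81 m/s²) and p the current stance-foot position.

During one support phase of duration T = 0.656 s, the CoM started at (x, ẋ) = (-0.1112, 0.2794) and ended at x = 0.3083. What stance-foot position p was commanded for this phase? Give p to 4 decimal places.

p = -0.1438

ωT = 3.0336·0.656 = 1.990042; cosh(ωT) = 3.726264, sinh(ωT) = 3.589574
x(T) = p + (x₀−p)·cosh(ωT) + (ẋ₀/ω)·sinh(ωT) ⇒ p·(1 − cosh) = x(T) − x₀·cosh − (ẋ₀/ω)·sinh
numerator   = 0.3083 − (-0.1112)·3.726264 − (0.2794/3.0336)·3.589574 = 0.392054
denominator = 1 − 3.726264 = -2.726264
p = 0.392054 / -2.726264 = -0.1438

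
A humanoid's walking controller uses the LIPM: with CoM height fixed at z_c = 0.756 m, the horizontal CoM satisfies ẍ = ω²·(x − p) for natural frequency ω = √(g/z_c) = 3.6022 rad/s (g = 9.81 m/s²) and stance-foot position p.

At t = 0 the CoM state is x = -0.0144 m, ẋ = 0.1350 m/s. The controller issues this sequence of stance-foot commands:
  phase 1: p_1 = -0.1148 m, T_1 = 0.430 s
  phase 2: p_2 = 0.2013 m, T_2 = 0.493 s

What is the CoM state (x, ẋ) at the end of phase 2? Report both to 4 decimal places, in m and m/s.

x = 1.1584, ẋ = 3.6323

phase 1: p=-0.1148, T=0.430, ωT=1.548946, cosh=2.459489, sinh=2.247018; start (x,ẋ)=(-0.014400, 0.135000) → end (x,ẋ)=(0.216344, 1.144689)
phase 2: p=0.2013, T=0.493, ωT=1.775885, cosh=3.037418, sinh=2.868085; start (x,ẋ)=(0.216344, 1.144689) → end (x,ẋ)=(1.158402, 3.632331)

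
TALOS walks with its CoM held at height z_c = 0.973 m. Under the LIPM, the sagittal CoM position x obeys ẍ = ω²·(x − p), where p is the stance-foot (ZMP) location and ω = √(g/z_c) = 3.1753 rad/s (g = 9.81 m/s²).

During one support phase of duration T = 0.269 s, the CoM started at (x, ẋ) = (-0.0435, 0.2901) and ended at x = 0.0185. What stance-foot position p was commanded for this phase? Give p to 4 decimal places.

ωT = 3.1753·0.269 = 0.854156; cosh(ωT) = 1.387516, sinh(ωT) = 0.961874
x(T) = p + (x₀−p)·cosh(ωT) + (ẋ₀/ω)·sinh(ωT) ⇒ p·(1 − cosh) = x(T) − x₀·cosh − (ẋ₀/ω)·sinh
numerator   = 0.0185 − (-0.0435)·1.387516 − (0.2901/3.1753)·0.961874 = -0.009021
denominator = 1 − 1.387516 = -0.387516
p = -0.009021 / -0.387516 = 0.0233

p = 0.0233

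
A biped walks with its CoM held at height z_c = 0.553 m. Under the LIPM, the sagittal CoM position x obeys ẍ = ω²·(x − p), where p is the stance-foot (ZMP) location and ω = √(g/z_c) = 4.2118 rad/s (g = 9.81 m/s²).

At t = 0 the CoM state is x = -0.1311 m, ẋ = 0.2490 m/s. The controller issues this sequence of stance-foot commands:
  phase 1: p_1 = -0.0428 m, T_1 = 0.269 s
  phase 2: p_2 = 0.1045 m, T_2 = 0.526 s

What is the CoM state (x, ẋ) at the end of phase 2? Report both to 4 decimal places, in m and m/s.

phase 1: p=-0.0428, T=0.269, ωT=1.132974, cosh=1.713476, sinh=1.391402; start (x,ẋ)=(-0.131100, 0.249000) → end (x,ẋ)=(-0.111841, -0.090810)
phase 2: p=0.1045, T=0.526, ωT=2.215407, cosh=4.637123, sinh=4.528014; start (x,ẋ)=(-0.111841, -0.090810) → end (x,ẋ)=(-0.996326, -4.546949)

x = -0.9963, ẋ = -4.5469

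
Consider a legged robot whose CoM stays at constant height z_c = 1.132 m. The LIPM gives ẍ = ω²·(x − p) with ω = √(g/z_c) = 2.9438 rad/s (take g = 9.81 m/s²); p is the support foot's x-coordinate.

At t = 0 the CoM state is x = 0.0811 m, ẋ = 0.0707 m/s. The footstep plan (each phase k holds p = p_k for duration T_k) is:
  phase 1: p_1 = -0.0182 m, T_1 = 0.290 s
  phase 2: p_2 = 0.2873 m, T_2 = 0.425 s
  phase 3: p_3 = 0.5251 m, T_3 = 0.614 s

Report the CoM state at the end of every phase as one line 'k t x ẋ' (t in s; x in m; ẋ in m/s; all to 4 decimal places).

1 0.2900 0.1426 0.3791
2 0.7150 0.2204 0.0333
3 1.3290 -0.3950 -2.5559

phase 1: p=-0.0182, T=0.290, ωT=0.853702, cosh=1.387080, sinh=0.961244; start (x,ẋ)=(0.081100, 0.070700) → end (x,ẋ)=(0.142623, 0.379057)
phase 2: p=0.2873, T=0.425, ωT=1.251115, cosh=1.890211, sinh=1.604026; start (x,ẋ)=(0.142623, 0.379057) → end (x,ẋ)=(0.220371, 0.033342)
phase 3: p=0.5251, T=0.614, ωT=1.807493, cosh=3.129607, sinh=2.965542; start (x,ẋ)=(0.220371, 0.033342) → end (x,ẋ)=(-0.394993, -2.555924)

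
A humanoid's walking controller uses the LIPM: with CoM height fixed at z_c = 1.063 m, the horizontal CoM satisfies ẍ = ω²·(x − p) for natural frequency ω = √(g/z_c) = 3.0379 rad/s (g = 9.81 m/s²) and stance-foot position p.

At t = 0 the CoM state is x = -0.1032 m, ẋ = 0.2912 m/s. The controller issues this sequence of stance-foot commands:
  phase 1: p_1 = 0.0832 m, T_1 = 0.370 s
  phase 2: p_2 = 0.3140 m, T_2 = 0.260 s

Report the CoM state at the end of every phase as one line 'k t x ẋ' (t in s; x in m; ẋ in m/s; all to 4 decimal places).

phase 1: p=0.0832, T=0.370, ωT=1.124023, cosh=1.701089, sinh=1.376120; start (x,ẋ)=(-0.103200, 0.291200) → end (x,ẋ)=(-0.101974, -0.283891)
phase 2: p=0.3140, T=0.260, ωT=0.789854, cosh=1.328493, sinh=0.874582; start (x,ẋ)=(-0.101974, -0.283891) → end (x,ẋ)=(-0.320348, -1.482345)

1 0.3700 -0.1020 -0.2839
2 0.6300 -0.3203 -1.4823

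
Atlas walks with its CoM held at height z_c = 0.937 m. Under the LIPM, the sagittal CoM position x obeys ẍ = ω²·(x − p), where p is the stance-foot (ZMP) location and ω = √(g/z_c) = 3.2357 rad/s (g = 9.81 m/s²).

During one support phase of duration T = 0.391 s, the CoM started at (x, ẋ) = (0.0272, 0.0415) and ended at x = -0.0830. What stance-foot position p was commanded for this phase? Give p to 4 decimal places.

p = 0.1708

ωT = 3.2357·0.391 = 1.265159; cosh(ωT) = 1.912925, sinh(ωT) = 1.630730
x(T) = p + (x₀−p)·cosh(ωT) + (ẋ₀/ω)·sinh(ωT) ⇒ p·(1 − cosh) = x(T) − x₀·cosh − (ẋ₀/ω)·sinh
numerator   = -0.0830 − (0.0272)·1.912925 − (0.0415/3.2357)·1.630730 = -0.155947
denominator = 1 − 1.912925 = -0.912925
p = -0.155947 / -0.912925 = 0.1708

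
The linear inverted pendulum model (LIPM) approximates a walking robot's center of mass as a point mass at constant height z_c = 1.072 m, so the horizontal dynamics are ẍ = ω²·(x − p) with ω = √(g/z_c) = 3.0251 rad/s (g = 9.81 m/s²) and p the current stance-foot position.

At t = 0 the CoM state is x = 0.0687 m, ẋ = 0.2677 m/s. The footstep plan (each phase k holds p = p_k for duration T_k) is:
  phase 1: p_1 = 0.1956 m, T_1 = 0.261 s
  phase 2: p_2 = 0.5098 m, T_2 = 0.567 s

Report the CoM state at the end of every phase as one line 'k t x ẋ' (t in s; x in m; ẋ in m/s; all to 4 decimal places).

phase 1: p=0.1956, T=0.261, ωT=0.789551, cosh=1.328228, sinh=0.874179; start (x,ẋ)=(0.068700, 0.267700) → end (x,ẋ)=(0.104407, 0.019982)
phase 2: p=0.5098, T=0.567, ωT=1.715232, cosh=2.868943, sinh=2.689021; start (x,ẋ)=(0.104407, 0.019982) → end (x,ẋ)=(-0.635488, -3.240368)

1 0.2610 0.1044 0.0200
2 0.8280 -0.6355 -3.2404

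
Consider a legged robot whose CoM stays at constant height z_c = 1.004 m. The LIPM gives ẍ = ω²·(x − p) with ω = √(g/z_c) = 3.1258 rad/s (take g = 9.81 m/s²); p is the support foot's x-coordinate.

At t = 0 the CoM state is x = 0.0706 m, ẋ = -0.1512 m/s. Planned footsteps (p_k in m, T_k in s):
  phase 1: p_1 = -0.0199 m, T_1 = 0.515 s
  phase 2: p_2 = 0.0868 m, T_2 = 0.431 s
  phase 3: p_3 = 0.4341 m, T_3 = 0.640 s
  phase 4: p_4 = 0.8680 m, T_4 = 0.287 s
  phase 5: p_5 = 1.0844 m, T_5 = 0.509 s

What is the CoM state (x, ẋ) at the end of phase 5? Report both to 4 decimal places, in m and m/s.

phase 1: p=-0.0199, T=0.515, ωT=1.609787, cosh=2.600838, sinh=2.400908; start (x,ẋ)=(0.070600, -0.151200) → end (x,ẋ)=(0.099340, 0.285934)
phase 2: p=0.0868, T=0.431, ωT=1.347220, cosh=2.053339, sinh=1.793377; start (x,ẋ)=(0.099340, 0.285934) → end (x,ẋ)=(0.276599, 0.657415)
phase 3: p=0.4341, T=0.640, ωT=2.000512, cosh=3.764053, sinh=3.628787; start (x,ẋ)=(0.276599, 0.657415) → end (x,ẋ)=(0.604461, 0.688033)
phase 4: p=0.8680, T=0.287, ωT=0.897105, cosh=1.430120, sinh=1.022372; start (x,ẋ)=(0.604461, 0.688033) → end (x,ẋ)=(0.716145, 0.141768)
phase 5: p=1.0844, T=0.509, ωT=1.591032, cosh=2.556264, sinh=2.352549; start (x,ẋ)=(0.716145, 0.141768) → end (x,ẋ)=(0.249742, -2.345600)

x = 0.2497, ẋ = -2.3456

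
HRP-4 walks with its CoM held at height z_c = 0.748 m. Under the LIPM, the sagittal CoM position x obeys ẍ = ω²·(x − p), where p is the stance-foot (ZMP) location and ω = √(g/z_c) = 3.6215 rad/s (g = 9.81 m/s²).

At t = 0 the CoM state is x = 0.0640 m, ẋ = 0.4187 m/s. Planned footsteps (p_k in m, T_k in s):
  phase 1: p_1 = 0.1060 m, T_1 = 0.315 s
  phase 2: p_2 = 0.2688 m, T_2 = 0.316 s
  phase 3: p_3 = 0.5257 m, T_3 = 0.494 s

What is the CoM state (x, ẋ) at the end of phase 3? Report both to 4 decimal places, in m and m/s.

phase 1: p=0.1060, T=0.315, ωT=1.140772, cosh=1.724378, sinh=1.404806; start (x,ẋ)=(0.064000, 0.418700) → end (x,ẋ)=(0.195993, 0.508322)
phase 2: p=0.2688, T=0.316, ωT=1.144394, cosh=1.729477, sinh=1.411060; start (x,ẋ)=(0.195993, 0.508322) → end (x,ẋ)=(0.340941, 0.507076)
phase 3: p=0.5257, T=0.494, ωT=1.789021, cosh=3.075358, sinh=2.908234; start (x,ẋ)=(0.340941, 0.507076) → end (x,ẋ)=(0.364707, -0.386469)

x = 0.3647, ẋ = -0.3865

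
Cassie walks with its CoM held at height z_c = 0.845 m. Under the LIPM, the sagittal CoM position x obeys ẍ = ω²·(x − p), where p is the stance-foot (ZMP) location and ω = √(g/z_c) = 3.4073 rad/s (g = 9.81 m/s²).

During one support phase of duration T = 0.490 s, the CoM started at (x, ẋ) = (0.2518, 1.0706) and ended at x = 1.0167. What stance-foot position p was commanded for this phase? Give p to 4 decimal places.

p = 0.2745

ωT = 3.4073·0.490 = 1.669577; cosh(ωT) = 2.749124, sinh(ωT) = 2.560797
x(T) = p + (x₀−p)·cosh(ωT) + (ẋ₀/ω)·sinh(ωT) ⇒ p·(1 − cosh) = x(T) − x₀·cosh − (ẋ₀/ω)·sinh
numerator   = 1.0167 − (0.2518)·2.749124 − (1.0706/3.4073)·2.560797 = -0.480152
denominator = 1 − 2.749124 = -1.749124
p = -0.480152 / -1.749124 = 0.2745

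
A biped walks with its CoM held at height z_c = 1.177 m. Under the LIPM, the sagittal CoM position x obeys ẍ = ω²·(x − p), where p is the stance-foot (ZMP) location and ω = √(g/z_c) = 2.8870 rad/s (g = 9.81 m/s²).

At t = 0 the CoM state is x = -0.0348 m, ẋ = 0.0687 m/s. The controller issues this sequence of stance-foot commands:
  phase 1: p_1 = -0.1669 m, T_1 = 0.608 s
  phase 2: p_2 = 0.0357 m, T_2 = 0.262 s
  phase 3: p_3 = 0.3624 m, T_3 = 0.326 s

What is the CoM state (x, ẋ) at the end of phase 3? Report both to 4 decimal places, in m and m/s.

x = 1.7724, ẋ = 4.5360

phase 1: p=-0.1669, T=0.608, ωT=1.755296, cosh=2.979008, sinh=2.806152; start (x,ẋ)=(-0.034800, 0.068700) → end (x,ẋ)=(0.293403, 1.274848)
phase 2: p=0.0357, T=0.262, ωT=0.756394, cosh=1.299968, sinh=0.830612; start (x,ẋ)=(0.293403, 1.274848) → end (x,ẋ)=(0.737489, 2.275226)
phase 3: p=0.3624, T=0.326, ωT=0.941162, cosh=1.476566, sinh=1.086392; start (x,ẋ)=(0.737489, 2.275226) → end (x,ẋ)=(1.772422, 4.535956)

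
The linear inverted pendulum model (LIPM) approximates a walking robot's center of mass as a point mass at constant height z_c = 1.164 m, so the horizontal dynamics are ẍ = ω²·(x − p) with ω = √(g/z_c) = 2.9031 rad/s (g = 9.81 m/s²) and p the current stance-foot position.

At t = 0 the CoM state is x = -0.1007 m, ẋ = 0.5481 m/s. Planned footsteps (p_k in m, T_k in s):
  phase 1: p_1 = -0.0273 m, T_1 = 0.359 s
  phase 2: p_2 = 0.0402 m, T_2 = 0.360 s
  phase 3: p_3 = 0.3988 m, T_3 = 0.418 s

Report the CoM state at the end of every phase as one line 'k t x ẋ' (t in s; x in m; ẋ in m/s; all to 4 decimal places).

phase 1: p=-0.0273, T=0.359, ωT=1.042213, cosh=1.594079, sinh=1.241406; start (x,ẋ)=(-0.100700, 0.548100) → end (x,ẋ)=(0.090070, 0.609187)
phase 2: p=0.0402, T=0.360, ωT=1.045116, cosh=1.597690, sinh=1.246039; start (x,ẋ)=(0.090070, 0.609187) → end (x,ẋ)=(0.381345, 1.153689)
phase 3: p=0.3988, T=0.418, ωT=1.213496, cosh=1.831192, sinh=1.534036; start (x,ẋ)=(0.381345, 1.153689) → end (x,ẋ)=(0.976461, 2.034892)

1 0.3590 0.0901 0.6092
2 0.7190 0.3813 1.1537
3 1.1370 0.9765 2.0349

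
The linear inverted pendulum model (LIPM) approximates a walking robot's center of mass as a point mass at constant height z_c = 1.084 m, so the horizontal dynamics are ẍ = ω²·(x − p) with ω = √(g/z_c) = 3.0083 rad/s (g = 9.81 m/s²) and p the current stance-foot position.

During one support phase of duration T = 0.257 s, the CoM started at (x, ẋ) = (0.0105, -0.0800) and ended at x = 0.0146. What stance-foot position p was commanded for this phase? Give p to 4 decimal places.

p = -0.0747

ωT = 3.0083·0.257 = 0.773133; cosh(ωT) = 1.314054, sinh(ωT) = 0.852489
x(T) = p + (x₀−p)·cosh(ωT) + (ẋ₀/ω)·sinh(ωT) ⇒ p·(1 − cosh) = x(T) − x₀·cosh − (ẋ₀/ω)·sinh
numerator   = 0.0146 − (0.0105)·1.314054 − (-0.0800/3.0083)·0.852489 = 0.023473
denominator = 1 − 1.314054 = -0.314054
p = 0.023473 / -0.314054 = -0.0747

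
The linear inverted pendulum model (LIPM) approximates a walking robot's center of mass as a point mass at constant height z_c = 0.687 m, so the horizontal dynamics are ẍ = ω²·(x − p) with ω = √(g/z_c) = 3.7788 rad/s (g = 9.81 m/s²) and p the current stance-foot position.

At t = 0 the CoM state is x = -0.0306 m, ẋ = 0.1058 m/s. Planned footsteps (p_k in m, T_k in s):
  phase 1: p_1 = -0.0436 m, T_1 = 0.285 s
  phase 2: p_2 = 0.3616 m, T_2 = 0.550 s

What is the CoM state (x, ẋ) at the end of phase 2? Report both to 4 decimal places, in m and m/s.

x = -0.8022, ẋ = -4.2037

phase 1: p=-0.0436, T=0.285, ωT=1.076958, cosh=1.638183, sinh=1.297553; start (x,ẋ)=(-0.030600, 0.105800) → end (x,ẋ)=(0.014026, 0.237061)
phase 2: p=0.3616, T=0.550, ωT=2.078340, cosh=4.058165, sinh=3.933027; start (x,ẋ)=(0.014026, 0.237061) → end (x,ẋ)=(-0.802177, -4.203659)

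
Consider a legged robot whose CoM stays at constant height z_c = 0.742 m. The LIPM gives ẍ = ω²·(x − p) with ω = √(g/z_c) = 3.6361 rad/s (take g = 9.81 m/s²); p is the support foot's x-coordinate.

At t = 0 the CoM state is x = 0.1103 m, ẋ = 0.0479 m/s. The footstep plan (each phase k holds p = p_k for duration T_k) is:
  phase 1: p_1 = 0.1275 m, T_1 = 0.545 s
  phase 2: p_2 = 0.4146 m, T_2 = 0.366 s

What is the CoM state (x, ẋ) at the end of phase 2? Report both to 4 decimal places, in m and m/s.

phase 1: p=0.1275, T=0.545, ωT=1.981675, cosh=3.696360, sinh=3.558521; start (x,ẋ)=(0.110300, 0.047900) → end (x,ẋ)=(0.110801, -0.045498)
phase 2: p=0.4146, T=0.366, ωT=1.330813, cosh=2.024190, sinh=1.759927; start (x,ẋ)=(0.110801, -0.045498) → end (x,ẋ)=(-0.222369, -2.036190)

x = -0.2224, ẋ = -2.0362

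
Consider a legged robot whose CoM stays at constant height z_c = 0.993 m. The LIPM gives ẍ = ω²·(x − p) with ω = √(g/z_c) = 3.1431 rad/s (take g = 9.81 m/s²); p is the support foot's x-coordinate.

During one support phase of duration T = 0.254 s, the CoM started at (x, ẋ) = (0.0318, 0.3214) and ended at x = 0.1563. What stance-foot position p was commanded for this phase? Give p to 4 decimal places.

ωT = 3.1431·0.254 = 0.798347; cosh(ωT) = 1.335969, sinh(ωT) = 0.885897
x(T) = p + (x₀−p)·cosh(ωT) + (ẋ₀/ω)·sinh(ωT) ⇒ p·(1 − cosh) = x(T) − x₀·cosh − (ẋ₀/ω)·sinh
numerator   = 0.1563 − (0.0318)·1.335969 − (0.3214/3.1431)·0.885897 = 0.023228
denominator = 1 − 1.335969 = -0.335969
p = 0.023228 / -0.335969 = -0.0691

p = -0.0691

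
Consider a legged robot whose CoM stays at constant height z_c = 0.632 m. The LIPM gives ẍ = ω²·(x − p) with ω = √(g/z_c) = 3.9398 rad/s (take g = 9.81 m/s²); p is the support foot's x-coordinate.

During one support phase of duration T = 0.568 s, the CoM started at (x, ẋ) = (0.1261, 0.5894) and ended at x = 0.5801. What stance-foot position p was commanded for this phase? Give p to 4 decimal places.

ωT = 3.9398·0.568 = 2.237806; cosh(ωT) = 4.739720, sinh(ωT) = 4.633028
x(T) = p + (x₀−p)·cosh(ωT) + (ẋ₀/ω)·sinh(ωT) ⇒ p·(1 − cosh) = x(T) − x₀·cosh − (ẋ₀/ω)·sinh
numerator   = 0.5801 − (0.1261)·4.739720 − (0.5894/3.9398)·4.633028 = -0.710687
denominator = 1 − 4.739720 = -3.739720
p = -0.710687 / -3.739720 = 0.1900

p = 0.1900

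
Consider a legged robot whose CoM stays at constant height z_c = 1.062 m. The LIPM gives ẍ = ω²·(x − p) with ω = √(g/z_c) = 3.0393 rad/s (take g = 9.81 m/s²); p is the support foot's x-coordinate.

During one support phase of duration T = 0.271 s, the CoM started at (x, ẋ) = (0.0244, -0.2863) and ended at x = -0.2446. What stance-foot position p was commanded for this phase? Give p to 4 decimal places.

p = 0.5326

ωT = 3.0393·0.271 = 0.823650; cosh(ωT) = 1.358815, sinh(ωT) = 0.919988
x(T) = p + (x₀−p)·cosh(ωT) + (ẋ₀/ω)·sinh(ωT) ⇒ p·(1 − cosh) = x(T) − x₀·cosh − (ẋ₀/ω)·sinh
numerator   = -0.2446 − (0.0244)·1.358815 − (-0.2863/3.0393)·0.919988 = -0.191093
denominator = 1 − 1.358815 = -0.358815
p = -0.191093 / -0.358815 = 0.5326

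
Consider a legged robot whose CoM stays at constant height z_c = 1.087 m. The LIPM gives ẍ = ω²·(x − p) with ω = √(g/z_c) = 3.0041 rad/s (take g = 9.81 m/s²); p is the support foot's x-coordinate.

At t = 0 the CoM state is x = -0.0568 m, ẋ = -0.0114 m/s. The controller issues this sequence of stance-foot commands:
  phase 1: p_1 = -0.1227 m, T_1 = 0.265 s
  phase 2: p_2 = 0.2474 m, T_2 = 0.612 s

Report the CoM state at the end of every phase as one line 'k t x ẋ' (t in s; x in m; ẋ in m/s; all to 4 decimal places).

1 0.2650 -0.0381 0.1596
2 0.8770 -0.5102 -2.1140

phase 1: p=-0.1227, T=0.265, ωT=0.796087, cosh=1.333970, sinh=0.882879; start (x,ẋ)=(-0.056800, -0.011400) → end (x,ẋ)=(-0.038142, 0.159576)
phase 2: p=0.2474, T=0.612, ωT=1.838509, cosh=3.223106, sinh=3.064052; start (x,ẋ)=(-0.038142, 0.159576) → end (x,ẋ)=(-0.510170, -2.114000)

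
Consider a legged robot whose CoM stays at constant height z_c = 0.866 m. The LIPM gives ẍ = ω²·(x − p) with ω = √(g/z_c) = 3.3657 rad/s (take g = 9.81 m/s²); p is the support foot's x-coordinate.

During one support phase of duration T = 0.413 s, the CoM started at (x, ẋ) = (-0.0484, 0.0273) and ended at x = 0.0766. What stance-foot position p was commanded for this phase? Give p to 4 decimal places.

p = -0.1453

ωT = 3.3657·0.413 = 1.390034; cosh(ωT) = 2.132027, sinh(ωT) = 1.882960
x(T) = p + (x₀−p)·cosh(ωT) + (ẋ₀/ω)·sinh(ωT) ⇒ p·(1 − cosh) = x(T) − x₀·cosh − (ẋ₀/ω)·sinh
numerator   = 0.0766 − (-0.0484)·2.132027 − (0.0273/3.3657)·1.882960 = 0.164517
denominator = 1 − 2.132027 = -1.132027
p = 0.164517 / -1.132027 = -0.1453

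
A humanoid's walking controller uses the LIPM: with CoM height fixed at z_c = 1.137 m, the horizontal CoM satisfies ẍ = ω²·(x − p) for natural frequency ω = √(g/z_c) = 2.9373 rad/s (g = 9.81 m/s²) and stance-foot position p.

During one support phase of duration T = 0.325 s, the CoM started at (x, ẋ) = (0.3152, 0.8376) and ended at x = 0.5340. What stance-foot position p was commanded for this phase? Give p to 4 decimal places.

p = 0.5120

ωT = 2.9373·0.325 = 0.954623; cosh(ωT) = 1.491324, sinh(ωT) = 1.106366
x(T) = p + (x₀−p)·cosh(ωT) + (ẋ₀/ω)·sinh(ωT) ⇒ p·(1 − cosh) = x(T) − x₀·cosh − (ẋ₀/ω)·sinh
numerator   = 0.5340 − (0.3152)·1.491324 − (0.8376/2.9373)·1.106366 = -0.251556
denominator = 1 − 1.491324 = -0.491324
p = -0.251556 / -0.491324 = 0.5120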